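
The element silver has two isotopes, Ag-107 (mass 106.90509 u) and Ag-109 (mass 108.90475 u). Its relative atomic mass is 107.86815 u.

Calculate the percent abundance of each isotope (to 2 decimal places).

Ag-107: 51.84%, Ag-109: 48.16%

Writing the weighted mean with unknown fraction x of Ag-107:
106.90509·x + 108.90475·(1 − x) = 107.86815
(106.90509 − 108.90475)·x = 107.86815 − 108.90475
x = -1.03660 / -1.99966 = 0.51839 → 51.84% Ag-107, 48.16% Ag-109.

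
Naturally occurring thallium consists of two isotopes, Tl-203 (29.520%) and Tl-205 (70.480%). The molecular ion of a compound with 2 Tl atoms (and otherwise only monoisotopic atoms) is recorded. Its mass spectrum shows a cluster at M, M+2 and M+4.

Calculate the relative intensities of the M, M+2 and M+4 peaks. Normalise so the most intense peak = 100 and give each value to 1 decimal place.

The 2 Tl atoms are independent, so intensities follow the terms of (0.29520 + 0.70480)^2.
P(M) = 0.29520^2 = 0.087143
P(M+2) = 2 × 0.29520^1 × 0.70480^1 = 0.416114
P(M+4) = 0.70480^2 = 0.496743
The M+4 peak is largest (0.496743); scaling to 100 gives 17.5 : 83.8 : 100.0.

17.5 : 83.8 : 100.0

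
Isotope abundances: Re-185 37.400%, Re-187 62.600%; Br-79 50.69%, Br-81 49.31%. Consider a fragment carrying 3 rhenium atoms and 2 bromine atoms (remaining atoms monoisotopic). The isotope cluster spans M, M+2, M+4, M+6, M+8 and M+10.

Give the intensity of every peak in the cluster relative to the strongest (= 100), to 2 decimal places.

Rhenium pattern (n=3): 0.05231362 : 0.26268713 : 0.43968487 : 0.24531438
Bromine pattern (n=2): 0.25694761 : 0.49990478 : 0.24314761
Convolve the two distributions (both contribute in 2-u steps):
  M: 0.05231362×0.25694761 = 0.013442
  M+2: 0.05231362×0.49990478 + 0.26268713×0.25694761 = 0.093649
  M+4: 0.05231362×0.24314761 + 0.26268713×0.49990478 + 0.43968487×0.25694761 = 0.257014
  M+6: 0.26268713×0.24314761 + 0.43968487×0.49990478 + 0.24531438×0.25694761 = 0.346705
  M+8: 0.43968487×0.24314761 + 0.24531438×0.49990478 = 0.229542
  M+10: 0.24531438×0.24314761 = 0.059648
Scale to base peak (0.346705) = 100: 3.88 : 27.01 : 74.13 : 100.00 : 66.21 : 17.20

3.88 : 27.01 : 74.13 : 100.00 : 66.21 : 17.20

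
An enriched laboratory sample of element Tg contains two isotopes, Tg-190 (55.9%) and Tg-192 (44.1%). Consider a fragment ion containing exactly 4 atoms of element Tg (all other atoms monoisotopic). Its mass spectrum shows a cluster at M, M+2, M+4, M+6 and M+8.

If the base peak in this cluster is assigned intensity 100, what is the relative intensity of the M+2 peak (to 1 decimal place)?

84.5

Term probabilities: M 0.0976, M+2 0.3081, M+4 0.3646, M+6 0.1918, M+8 0.0378. Base peak = M+4.
P(M+4) = C(4,2) × 0.559^2 × 0.441^2 = 6 × 0.312481 × 0.194481 = 0.364630 (base)
P(M+2) = C(4,1) × 0.559^3 × 0.441^1 = 4 × 0.17467688 × 0.4410 = 0.308130
Relative intensity = 0.308130 / 0.364630 × 100 = 84.5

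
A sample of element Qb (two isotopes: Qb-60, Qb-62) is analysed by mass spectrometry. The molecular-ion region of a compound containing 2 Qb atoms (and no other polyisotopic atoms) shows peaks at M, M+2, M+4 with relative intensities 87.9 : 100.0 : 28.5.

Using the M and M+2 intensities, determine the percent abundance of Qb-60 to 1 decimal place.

63.7%

Let p = fractional abundance of Qb-60. I(M+2)/I(M) = [C(2,1)·p^1·(1−p)] / p^2 = 2·(1−p)/p = 100.0/87.9 = 1.1377
(1−p)/p = 1.1377/2 = 0.5688  ⇒  p = 1/(1 + 0.5688) = 0.6374
Qb-60: 63.7%, Qb-62: 36.3%.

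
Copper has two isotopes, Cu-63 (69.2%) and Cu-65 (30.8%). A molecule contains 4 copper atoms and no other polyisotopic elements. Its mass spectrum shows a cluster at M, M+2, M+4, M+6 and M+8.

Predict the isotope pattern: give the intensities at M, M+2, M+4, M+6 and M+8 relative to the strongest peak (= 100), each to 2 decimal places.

The 4 Cu atoms are independent, so intensities follow the terms of (0.692 + 0.308)^4.
P(M) = 0.692^4 = 0.229311
P(M+2) = 4 × 0.692^3 × 0.308^1 = 0.408253
P(M+4) = 6 × 0.692^2 × 0.308^2 = 0.272562
P(M+6) = 4 × 0.692^1 × 0.308^3 = 0.080876
P(M+8) = 0.308^4 = 0.008999
The M+2 peak is largest (0.408253); scaling to 100 gives 56.17 : 100.00 : 66.76 : 19.81 : 2.20.

56.17 : 100.00 : 66.76 : 19.81 : 2.20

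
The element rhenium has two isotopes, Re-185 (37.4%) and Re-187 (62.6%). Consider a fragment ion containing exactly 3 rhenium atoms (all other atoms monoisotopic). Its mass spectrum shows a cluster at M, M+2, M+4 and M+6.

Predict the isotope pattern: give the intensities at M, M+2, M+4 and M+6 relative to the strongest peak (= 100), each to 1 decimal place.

Each Re atom is independently Re-185 (p = 0.374) or Re-187 (q = 0.626); the cluster is the binomial expansion (p + q)^3.
P(M) = 0.374^3 = 0.052314
P(M+2) = 3 × 0.374^2 × 0.626^1 = 0.262687
P(M+4) = 3 × 0.374^1 × 0.626^2 = 0.439685
P(M+6) = 0.626^3 = 0.245314
The M+4 peak is largest (0.439685); scaling to 100 gives 11.9 : 59.7 : 100.0 : 55.8.

11.9 : 59.7 : 100.0 : 55.8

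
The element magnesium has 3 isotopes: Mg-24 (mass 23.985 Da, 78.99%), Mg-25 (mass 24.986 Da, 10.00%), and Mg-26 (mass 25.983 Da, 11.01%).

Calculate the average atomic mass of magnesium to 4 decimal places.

Weight each isotope mass by its fractional abundance: 0.7899 × 23.985 + 0.1000 × 24.986 + 0.1101 × 25.983
= 18.94575 + 2.49860 + 2.86073 = 24.30508 Da

24.3051 Da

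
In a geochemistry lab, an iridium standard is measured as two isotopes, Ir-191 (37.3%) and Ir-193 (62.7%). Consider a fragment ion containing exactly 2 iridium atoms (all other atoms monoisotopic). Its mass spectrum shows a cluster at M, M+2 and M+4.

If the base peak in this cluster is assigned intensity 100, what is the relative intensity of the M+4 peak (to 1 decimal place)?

84.0

(0.373 + 0.627)^2 gives M 0.1391, M+2 0.4677, M+4 0.3931; the largest is M+2.
P(M+2) = C(2,1) × 0.373^1 × 0.627^1 = 2 × 0.3730 × 0.6270 = 0.467742 (base)
P(M+4) = C(2,2) × 0.373^0 × 0.627^2 = 1 × 1.0000 × 0.393129 = 0.393129
Relative intensity = 0.393129 / 0.467742 × 100 = 84.0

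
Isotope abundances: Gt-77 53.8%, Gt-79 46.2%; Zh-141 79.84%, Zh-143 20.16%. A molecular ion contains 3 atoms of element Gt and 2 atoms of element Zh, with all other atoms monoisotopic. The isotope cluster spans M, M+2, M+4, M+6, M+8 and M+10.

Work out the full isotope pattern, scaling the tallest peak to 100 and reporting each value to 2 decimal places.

27.96 : 86.14 : 100.00 : 53.53 : 12.88 : 1.13

Element Gt pattern (n=3): 0.15572087 : 0.40116938 : 0.34449862 : 0.09861113
Element Zh pattern (n=2): 0.63744256 : 0.32191488 : 0.04064256
Convolve the two distributions (both contribute in 2-u steps):
  M: 0.15572087×0.63744256 = 0.099263
  M+2: 0.15572087×0.32191488 + 0.40116938×0.63744256 = 0.305851
  M+4: 0.15572087×0.04064256 + 0.40116938×0.32191488 + 0.34449862×0.63744256 = 0.355069
  M+6: 0.40116938×0.04064256 + 0.34449862×0.32191488 + 0.09861113×0.63744256 = 0.190063
  M+8: 0.34449862×0.04064256 + 0.09861113×0.32191488 = 0.045746
  M+10: 0.09861113×0.04064256 = 0.004008
Scale to base peak (0.355069) = 100: 27.96 : 86.14 : 100.00 : 53.53 : 12.88 : 1.13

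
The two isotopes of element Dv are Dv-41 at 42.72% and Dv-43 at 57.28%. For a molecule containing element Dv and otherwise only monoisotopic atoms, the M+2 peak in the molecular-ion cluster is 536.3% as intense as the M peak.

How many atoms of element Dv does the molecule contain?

For n independent Dv atoms, I(M+2)/I(M) = n · (abundance Dv-43) / (abundance Dv-41) = n · 0.5728/0.4272.
n = 5.363 × 0.4272/0.5728 = 4.00 ≈ 4

4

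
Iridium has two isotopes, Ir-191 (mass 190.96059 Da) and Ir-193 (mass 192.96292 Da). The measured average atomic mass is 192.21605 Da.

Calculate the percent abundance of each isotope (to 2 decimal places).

With x = fraction of Ir-191 (so Ir-193 is 1 − x):
190.96059·x + 192.96292·(1 − x) = 192.21605
(190.96059 − 192.96292)·x = 192.21605 − 192.96292
x = -0.74687 / -2.00233 = 0.37300 → 37.30% Ir-191, 62.70% Ir-193.

Ir-191: 37.30%, Ir-193: 62.70%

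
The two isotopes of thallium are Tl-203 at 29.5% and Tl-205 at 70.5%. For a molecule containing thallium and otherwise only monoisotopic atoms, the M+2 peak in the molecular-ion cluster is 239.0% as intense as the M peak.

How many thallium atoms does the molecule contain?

With n Tl atoms, P(M+2)/P(M) = C(n,1)·p^(n−1)q / p^n = n·q/p = n · 0.705/0.295.
n = 2.390 × 0.295/0.705 = 1.00 ≈ 1

1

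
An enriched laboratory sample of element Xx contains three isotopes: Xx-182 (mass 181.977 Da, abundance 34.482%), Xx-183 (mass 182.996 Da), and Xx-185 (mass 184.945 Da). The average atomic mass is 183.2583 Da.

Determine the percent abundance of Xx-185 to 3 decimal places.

31.486%

The remaining 65.518% is split between Xx-183 (fraction x) and Xx-185 (fraction 0.65518 − x).
Substituting: 182.996x + 184.945(0.65518 − x) = 120.50899086
(182.996 − 184.945)x = -0.66327424  ⇒  x = 0.34032, y = 0.31486
Xx-183: 34.032%, Xx-185: 31.486%.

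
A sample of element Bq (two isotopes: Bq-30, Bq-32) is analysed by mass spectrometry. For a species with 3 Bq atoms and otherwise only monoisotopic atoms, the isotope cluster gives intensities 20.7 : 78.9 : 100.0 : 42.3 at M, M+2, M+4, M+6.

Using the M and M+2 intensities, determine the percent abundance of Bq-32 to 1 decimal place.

If p is the fraction of Bq that is Bq-30, then I(M+2)/I(M) = [C(3,1)·p^2·(1−p)] / p^3 = 3·(1−p)/p = 78.9/20.7 = 3.8116
(1−p)/p = 3.8116/3 = 1.2705  ⇒  p = 1/(1 + 1.2705) = 0.4404
Bq-30: 44.0%, Bq-32: 56.0%.

56.0%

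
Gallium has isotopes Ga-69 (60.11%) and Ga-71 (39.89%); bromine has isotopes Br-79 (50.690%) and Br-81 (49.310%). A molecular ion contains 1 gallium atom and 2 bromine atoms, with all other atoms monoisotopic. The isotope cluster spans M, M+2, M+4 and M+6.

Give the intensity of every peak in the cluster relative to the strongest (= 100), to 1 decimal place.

Gallium pattern (n=1): 0.6011 : 0.3989
Bromine pattern (n=2): 0.25694761 : 0.49990478 : 0.24314761
Convolve the two distributions (both contribute in 2-u steps):
  M: 0.6011×0.25694761 = 0.154451
  M+2: 0.6011×0.49990478 + 0.3989×0.25694761 = 0.402989
  M+4: 0.6011×0.24314761 + 0.3989×0.49990478 = 0.345568
  M+6: 0.3989×0.24314761 = 0.096992
Scale to base peak (0.402989) = 100: 38.3 : 100.0 : 85.8 : 24.1

38.3 : 100.0 : 85.8 : 24.1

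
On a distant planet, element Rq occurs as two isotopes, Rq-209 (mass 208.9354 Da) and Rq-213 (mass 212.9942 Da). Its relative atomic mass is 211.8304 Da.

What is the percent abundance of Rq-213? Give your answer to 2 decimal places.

71.33%

Writing the weighted mean with unknown fraction x of Rq-209:
208.9354·x + 212.9942·(1 − x) = 211.8304
(208.9354 − 212.9942)·x = 211.8304 − 212.9942
x = -1.1638 / -4.0588 = 0.28673 → 28.67% Rq-209, 71.33% Rq-213.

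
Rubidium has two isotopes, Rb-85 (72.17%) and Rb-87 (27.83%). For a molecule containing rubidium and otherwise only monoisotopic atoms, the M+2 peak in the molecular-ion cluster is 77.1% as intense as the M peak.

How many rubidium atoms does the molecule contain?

The M+2/M ratio from n Rb atoms is n · q/p = n · 0.2783/0.7217.
n = 0.771 × 0.7217/0.2783 = 2.00 ≈ 2

2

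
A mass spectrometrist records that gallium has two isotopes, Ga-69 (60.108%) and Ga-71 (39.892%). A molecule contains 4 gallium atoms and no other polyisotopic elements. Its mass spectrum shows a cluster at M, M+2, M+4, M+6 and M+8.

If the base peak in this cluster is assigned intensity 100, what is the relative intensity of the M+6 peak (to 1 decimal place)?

44.0

Term probabilities: M 0.1305, M+2 0.3465, M+4 0.3450, M+6 0.1526, M+8 0.0253. Base peak = M+2.
P(M+2) = C(4,1) × 0.60108^3 × 0.39892^1 = 4 × 0.2171685 × 0.39892 = 0.346531 (base)
P(M+6) = C(4,3) × 0.60108^1 × 0.39892^3 = 4 × 0.60108 × 0.063483 = 0.152633
Relative intensity = 0.152633 / 0.346531 × 100 = 44.0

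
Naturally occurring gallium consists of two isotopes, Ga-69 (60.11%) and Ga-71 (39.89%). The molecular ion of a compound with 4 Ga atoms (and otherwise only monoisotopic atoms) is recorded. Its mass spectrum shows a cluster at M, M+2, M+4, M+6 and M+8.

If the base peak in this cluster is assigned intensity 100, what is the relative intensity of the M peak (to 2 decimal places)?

37.67

Term probabilities: M 0.1306, M+2 0.3465, M+4 0.3450, M+6 0.1526, M+8 0.0253. Base peak = M+2.
P(M+2) = C(4,1) × 0.6011^3 × 0.3989^1 = 4 × 0.21719018 × 0.3989 = 0.346549 (base)
P(M) = C(4,0) × 0.6011^4 × 0.3989^0 = 1 × 0.13055302 × 1.0000 = 0.130553
Relative intensity = 0.130553 / 0.346549 × 100 = 37.67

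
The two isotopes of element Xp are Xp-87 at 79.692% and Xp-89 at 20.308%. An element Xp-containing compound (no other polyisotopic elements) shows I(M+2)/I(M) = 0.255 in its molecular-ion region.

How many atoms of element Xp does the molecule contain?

1

For n independent Xp atoms, I(M+2)/I(M) = n · (abundance Xp-89) / (abundance Xp-87) = n · 0.20308/0.79692.
n = 0.255 × 0.79692/0.20308 = 1.00 ≈ 1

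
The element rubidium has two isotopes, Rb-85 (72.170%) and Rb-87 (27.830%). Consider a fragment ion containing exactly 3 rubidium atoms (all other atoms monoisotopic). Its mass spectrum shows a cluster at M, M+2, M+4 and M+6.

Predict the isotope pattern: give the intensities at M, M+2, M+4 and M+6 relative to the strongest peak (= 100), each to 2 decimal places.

Expanding (0.72170 + 0.27830)^3:
P(M) = 0.72170^3 = 0.375898
P(M+2) = 3 × 0.72170^2 × 0.27830^1 = 0.434858
P(M+4) = 3 × 0.72170^1 × 0.27830^2 = 0.167689
P(M+6) = 0.27830^3 = 0.021555
The M+2 peak is largest (0.434858); scaling to 100 gives 86.44 : 100.00 : 38.56 : 4.96.

86.44 : 100.00 : 38.56 : 4.96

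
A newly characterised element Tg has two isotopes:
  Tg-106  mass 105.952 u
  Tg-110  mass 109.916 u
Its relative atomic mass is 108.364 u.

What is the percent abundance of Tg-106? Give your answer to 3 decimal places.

Writing the weighted mean with unknown fraction x of Tg-106:
105.952·x + 109.916·(1 − x) = 108.364
(105.952 − 109.916)·x = 108.364 − 109.916
x = -1.552 / -3.964 = 0.39152 → 39.152% Tg-106, 60.848% Tg-110.

39.152%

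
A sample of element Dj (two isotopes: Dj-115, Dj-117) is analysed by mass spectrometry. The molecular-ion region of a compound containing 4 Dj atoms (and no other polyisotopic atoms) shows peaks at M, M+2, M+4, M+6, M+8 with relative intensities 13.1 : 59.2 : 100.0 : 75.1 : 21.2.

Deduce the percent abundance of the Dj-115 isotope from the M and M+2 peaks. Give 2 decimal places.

Let p = fractional abundance of Dj-115. I(M+2)/I(M) = [C(4,1)·p^3·(1−p)] / p^4 = 4·(1−p)/p = 59.2/13.1 = 4.5191
(1−p)/p = 4.5191/4 = 1.1298  ⇒  p = 1/(1 + 1.1298) = 0.4695
Dj-115: 46.95%, Dj-117: 53.05%.

46.95%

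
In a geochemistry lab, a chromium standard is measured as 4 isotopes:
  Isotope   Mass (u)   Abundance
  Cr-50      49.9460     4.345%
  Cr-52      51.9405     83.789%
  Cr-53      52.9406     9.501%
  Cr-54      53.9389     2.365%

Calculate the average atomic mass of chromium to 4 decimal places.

51.9961 u

Weight each isotope mass by its fractional abundance: 0.04345 × 49.9460 + 0.83789 × 51.9405 + 0.09501 × 52.9406 + 0.02365 × 53.9389
= 2.17015 + 43.52043 + 5.02989 + 1.27565 = 51.99612 u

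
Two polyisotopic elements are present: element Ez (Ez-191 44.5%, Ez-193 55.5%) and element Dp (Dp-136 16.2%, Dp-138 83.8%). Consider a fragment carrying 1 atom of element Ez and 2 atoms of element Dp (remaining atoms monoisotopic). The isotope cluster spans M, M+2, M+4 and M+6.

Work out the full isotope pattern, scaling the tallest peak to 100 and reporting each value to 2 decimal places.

Element Ez pattern (n=1): 0.4450 : 0.5550
Element Dp pattern (n=2): 0.026244 : 0.271512 : 0.702244
Convolve the two distributions (both contribute in 2-u steps):
  M: 0.4450×0.026244 = 0.011679
  M+2: 0.4450×0.271512 + 0.5550×0.026244 = 0.135388
  M+4: 0.4450×0.702244 + 0.5550×0.271512 = 0.463188
  M+6: 0.5550×0.702244 = 0.389745
Scale to base peak (0.463188) = 100: 2.52 : 29.23 : 100.00 : 84.14

2.52 : 29.23 : 100.00 : 84.14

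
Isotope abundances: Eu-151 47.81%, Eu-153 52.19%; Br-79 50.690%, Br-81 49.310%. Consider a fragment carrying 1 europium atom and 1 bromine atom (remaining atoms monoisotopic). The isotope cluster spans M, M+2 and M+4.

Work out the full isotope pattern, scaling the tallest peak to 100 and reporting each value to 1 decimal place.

48.4 : 100.0 : 51.4

Europium pattern (n=1): 0.4781 : 0.5219
Bromine pattern (n=1): 0.5069 : 0.4931
Convolve the two distributions (both contribute in 2-u steps):
  M: 0.4781×0.5069 = 0.242349
  M+2: 0.4781×0.4931 + 0.5219×0.5069 = 0.500302
  M+4: 0.5219×0.4931 = 0.257349
Scale to base peak (0.500302) = 100: 48.4 : 100.0 : 51.4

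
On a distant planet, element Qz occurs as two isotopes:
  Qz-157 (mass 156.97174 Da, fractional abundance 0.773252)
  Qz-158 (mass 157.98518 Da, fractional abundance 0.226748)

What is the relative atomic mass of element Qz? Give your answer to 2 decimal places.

157.20 Da

Average mass = Σ (abundance × isotope mass) = 0.773252 × 156.97174 + 0.226748 × 157.98518
= 121.378712 + 35.822824 = 157.201536 Da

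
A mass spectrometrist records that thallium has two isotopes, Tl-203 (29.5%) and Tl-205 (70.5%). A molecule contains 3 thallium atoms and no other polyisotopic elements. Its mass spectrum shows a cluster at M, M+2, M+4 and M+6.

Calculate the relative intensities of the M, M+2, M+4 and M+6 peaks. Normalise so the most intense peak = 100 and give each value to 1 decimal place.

Expanding (0.295 + 0.705)^3:
P(M) = 0.295^3 = 0.025672
P(M+2) = 3 × 0.295^2 × 0.705^1 = 0.184058
P(M+4) = 3 × 0.295^1 × 0.705^2 = 0.439867
P(M+6) = 0.705^3 = 0.350403
The M+4 peak is largest (0.439867); scaling to 100 gives 5.8 : 41.8 : 100.0 : 79.7.

5.8 : 41.8 : 100.0 : 79.7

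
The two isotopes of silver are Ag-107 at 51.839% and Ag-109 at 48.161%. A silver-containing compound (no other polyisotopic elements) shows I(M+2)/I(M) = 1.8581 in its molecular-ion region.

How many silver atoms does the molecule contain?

2

The M+2/M ratio from n Ag atoms is n · q/p = n · 0.48161/0.51839.
n = 1.8581 × 0.51839/0.48161 = 2.00 ≈ 2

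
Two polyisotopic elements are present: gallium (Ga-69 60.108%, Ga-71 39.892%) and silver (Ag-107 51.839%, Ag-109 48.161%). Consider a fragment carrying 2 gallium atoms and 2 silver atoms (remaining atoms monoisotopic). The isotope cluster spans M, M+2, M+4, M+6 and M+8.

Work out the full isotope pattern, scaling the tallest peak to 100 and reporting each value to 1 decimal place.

Gallium pattern (n=2): 0.36129717 : 0.47956567 : 0.15913717
Silver pattern (n=2): 0.26872819 : 0.49932362 : 0.23194819
Convolve the two distributions (both contribute in 2-u steps):
  M: 0.36129717×0.26872819 = 0.097091
  M+2: 0.36129717×0.49932362 + 0.47956567×0.26872819 = 0.309277
  M+4: 0.36129717×0.23194819 + 0.47956567×0.49932362 + 0.15913717×0.26872819 = 0.366025
  M+6: 0.47956567×0.23194819 + 0.15913717×0.49932362 = 0.190695
  M+8: 0.15913717×0.23194819 = 0.036912
Scale to base peak (0.366025) = 100: 26.5 : 84.5 : 100.0 : 52.1 : 10.1

26.5 : 84.5 : 100.0 : 52.1 : 10.1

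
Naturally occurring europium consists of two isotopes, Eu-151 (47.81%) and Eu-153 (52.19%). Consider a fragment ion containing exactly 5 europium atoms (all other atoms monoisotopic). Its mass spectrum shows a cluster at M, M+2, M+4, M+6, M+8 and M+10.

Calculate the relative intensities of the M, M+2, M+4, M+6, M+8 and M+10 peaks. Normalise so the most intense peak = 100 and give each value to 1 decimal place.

7.7 : 42.0 : 91.6 : 100.0 : 54.6 : 11.9

Each Eu atom is independently Eu-151 (p = 0.4781) or Eu-153 (q = 0.5219); the cluster is the binomial expansion (p + q)^5.
P(M) = 0.4781^5 = 0.024980
P(M+2) = 5 × 0.4781^4 × 0.5219^1 = 0.136343
P(M+4) = 10 × 0.4781^3 × 0.5219^2 = 0.297667
P(M+6) = 10 × 0.4781^2 × 0.5219^3 = 0.324937
P(M+8) = 5 × 0.4781^1 × 0.5219^4 = 0.177353
P(M+10) = 0.5219^5 = 0.038720
The M+6 peak is largest (0.324937); scaling to 100 gives 7.7 : 42.0 : 91.6 : 100.0 : 54.6 : 11.9.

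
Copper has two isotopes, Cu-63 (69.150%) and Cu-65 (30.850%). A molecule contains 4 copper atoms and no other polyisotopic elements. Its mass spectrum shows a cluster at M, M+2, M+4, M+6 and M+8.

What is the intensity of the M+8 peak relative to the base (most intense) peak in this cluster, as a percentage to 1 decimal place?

2.2%

Term probabilities: M 0.2286, M+2 0.4080, M+4 0.2731, M+6 0.0812, M+8 0.0091. Base peak = M+2.
P(M+2) = C(4,1) × 0.69150^3 × 0.30850^1 = 4 × 0.33065611 × 0.3085 = 0.408030 (base)
P(M+8) = C(4,4) × 0.69150^0 × 0.30850^4 = 1 × 1.0000 × 0.00905776 = 0.009058
Relative intensity = 0.009058 / 0.408030 × 100 = 2.2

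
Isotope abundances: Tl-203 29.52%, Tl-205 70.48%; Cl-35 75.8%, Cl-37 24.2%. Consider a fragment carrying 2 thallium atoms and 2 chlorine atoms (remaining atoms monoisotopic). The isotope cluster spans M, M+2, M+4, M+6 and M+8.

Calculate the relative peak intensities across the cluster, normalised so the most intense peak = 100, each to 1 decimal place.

Thallium pattern (n=2): 0.08714304 : 0.41611392 : 0.49674304
Chlorine pattern (n=2): 0.574564 : 0.366872 : 0.058564
Convolve the two distributions (both contribute in 2-u steps):
  M: 0.08714304×0.574564 = 0.050069
  M+2: 0.08714304×0.366872 + 0.41611392×0.574564 = 0.271054
  M+4: 0.08714304×0.058564 + 0.41611392×0.366872 + 0.49674304×0.574564 = 0.443175
  M+6: 0.41611392×0.058564 + 0.49674304×0.366872 = 0.206610
  M+8: 0.49674304×0.058564 = 0.029091
Scale to base peak (0.443175) = 100: 11.3 : 61.2 : 100.0 : 46.6 : 6.6

11.3 : 61.2 : 100.0 : 46.6 : 6.6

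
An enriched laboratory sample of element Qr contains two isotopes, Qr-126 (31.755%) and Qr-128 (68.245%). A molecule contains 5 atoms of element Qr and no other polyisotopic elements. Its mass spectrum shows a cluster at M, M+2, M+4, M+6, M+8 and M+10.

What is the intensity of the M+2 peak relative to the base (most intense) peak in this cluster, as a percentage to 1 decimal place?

Binomial terms of (0.31755 + 0.68245)^5: M 0.0032, M+2 0.0347, M+4 0.1491, M+6 0.3205, M+8 0.3444, M+10 0.1480 → M+8 is the base peak.
P(M+8) = C(5,4) × 0.31755^1 × 0.68245^4 = 5 × 0.31755 × 0.21691189 = 0.344402 (base)
P(M+2) = C(5,1) × 0.31755^4 × 0.68245^1 = 5 × 0.0101683 × 0.68245 = 0.034697
Relative intensity = 0.034697 / 0.344402 × 100 = 10.1

10.1%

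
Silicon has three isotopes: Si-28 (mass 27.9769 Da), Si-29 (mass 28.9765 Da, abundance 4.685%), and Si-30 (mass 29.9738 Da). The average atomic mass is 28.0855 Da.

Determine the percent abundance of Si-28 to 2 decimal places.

92.22%

The remaining 95.315% is split between Si-28 (fraction x) and Si-30 (fraction 0.95315 − x).
Substituting: 27.9769x + 29.9738(0.95315 − x) = 26.727950975
(27.9769 − 29.9738)x = -1.841576495  ⇒  x = 0.92222, y = 0.03093
Si-28: 92.22%, Si-30: 3.09%.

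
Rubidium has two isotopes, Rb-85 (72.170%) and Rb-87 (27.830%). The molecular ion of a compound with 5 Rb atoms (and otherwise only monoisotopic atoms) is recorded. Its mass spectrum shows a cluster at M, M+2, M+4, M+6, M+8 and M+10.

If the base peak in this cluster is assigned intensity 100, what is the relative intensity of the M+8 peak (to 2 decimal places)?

Binomial terms of (0.72170 + 0.27830)^5: M 0.1958, M+2 0.3775, M+4 0.2911, M+6 0.1123, M+8 0.0216, M+10 0.0017 → M+2 is the base peak.
P(M+2) = C(5,1) × 0.72170^4 × 0.27830^1 = 5 × 0.27128565 × 0.2783 = 0.377494 (base)
P(M+8) = C(5,4) × 0.72170^1 × 0.27830^4 = 5 × 0.7217 × 0.00599864 = 0.021646
Relative intensity = 0.021646 / 0.377494 × 100 = 5.73

5.73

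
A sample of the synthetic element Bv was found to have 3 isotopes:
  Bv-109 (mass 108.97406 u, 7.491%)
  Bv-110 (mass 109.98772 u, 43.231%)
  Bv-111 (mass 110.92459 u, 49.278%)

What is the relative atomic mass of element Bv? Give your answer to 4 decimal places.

110.3735 u

Average mass = Σ (abundance × isotope mass) = 0.07491 × 108.97406 + 0.43231 × 109.98772 + 0.49278 × 110.92459
= 8.163247 + 47.548791 + 54.661419 = 110.373457 u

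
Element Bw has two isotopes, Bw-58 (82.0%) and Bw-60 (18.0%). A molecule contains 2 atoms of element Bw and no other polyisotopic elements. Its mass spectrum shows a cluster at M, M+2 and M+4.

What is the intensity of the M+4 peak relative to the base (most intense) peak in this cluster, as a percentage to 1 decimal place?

4.8%

(0.820 + 0.180)^2 gives M 0.6724, M+2 0.2952, M+4 0.0324; the largest is M.
P(M) = C(2,0) × 0.820^2 × 0.180^0 = 1 × 0.6724 × 1.0000 = 0.672400 (base)
P(M+4) = C(2,2) × 0.820^0 × 0.180^2 = 1 × 1.0000 × 0.0324 = 0.032400
Relative intensity = 0.032400 / 0.672400 × 100 = 4.8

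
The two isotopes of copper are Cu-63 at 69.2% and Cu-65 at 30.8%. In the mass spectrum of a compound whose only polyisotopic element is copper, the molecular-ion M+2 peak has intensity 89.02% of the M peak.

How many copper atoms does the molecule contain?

2

With n Cu atoms, P(M+2)/P(M) = C(n,1)·p^(n−1)q / p^n = n·q/p = n · 0.308/0.692.
n = 0.8902 × 0.692/0.308 = 2.00 ≈ 2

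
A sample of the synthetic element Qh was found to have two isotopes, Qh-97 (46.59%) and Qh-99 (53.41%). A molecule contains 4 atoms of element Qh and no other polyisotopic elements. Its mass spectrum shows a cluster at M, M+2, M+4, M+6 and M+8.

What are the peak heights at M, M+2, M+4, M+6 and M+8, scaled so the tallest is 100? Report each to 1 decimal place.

The 4 Qh atoms are independent, so intensities follow the terms of (0.4659 + 0.5341)^4.
P(M) = 0.4659^4 = 0.047116
P(M+2) = 4 × 0.4659^3 × 0.5341^1 = 0.216053
P(M+4) = 6 × 0.4659^2 × 0.5341^2 = 0.371520
P(M+6) = 4 × 0.4659^1 × 0.5341^3 = 0.283936
P(M+8) = 0.5341^4 = 0.081375
The M+4 peak is largest (0.371520); scaling to 100 gives 12.7 : 58.2 : 100.0 : 76.4 : 21.9.

12.7 : 58.2 : 100.0 : 76.4 : 21.9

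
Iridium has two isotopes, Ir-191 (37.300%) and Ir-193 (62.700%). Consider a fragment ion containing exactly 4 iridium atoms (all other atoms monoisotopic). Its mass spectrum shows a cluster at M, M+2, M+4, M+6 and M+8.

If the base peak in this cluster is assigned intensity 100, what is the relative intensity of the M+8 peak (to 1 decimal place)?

42.0

Binomial terms of (0.37300 + 0.62700)^4: M 0.0194, M+2 0.1302, M+4 0.3282, M+6 0.3678, M+8 0.1546 → M+6 is the base peak.
P(M+6) = C(4,3) × 0.37300^1 × 0.62700^3 = 4 × 0.3730 × 0.24649188 = 0.367766 (base)
P(M+8) = C(4,4) × 0.37300^0 × 0.62700^4 = 1 × 1.0000 × 0.15455041 = 0.154550
Relative intensity = 0.154550 / 0.367766 × 100 = 42.0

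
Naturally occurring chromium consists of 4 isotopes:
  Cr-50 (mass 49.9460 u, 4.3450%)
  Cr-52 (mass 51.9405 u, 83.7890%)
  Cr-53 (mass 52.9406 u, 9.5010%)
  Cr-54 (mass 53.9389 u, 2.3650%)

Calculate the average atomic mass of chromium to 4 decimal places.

Weight each isotope mass by its fractional abundance: 0.043450 × 49.9460 + 0.837890 × 51.9405 + 0.095010 × 52.9406 + 0.023650 × 53.9389
= 2.17015 + 43.52043 + 5.02989 + 1.27565 = 51.99612 u

51.9961 u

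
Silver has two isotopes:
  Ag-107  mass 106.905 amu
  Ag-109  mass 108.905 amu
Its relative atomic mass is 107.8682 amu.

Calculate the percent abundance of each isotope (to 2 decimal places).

Writing the weighted mean with unknown fraction x of Ag-107:
106.905·x + 108.905·(1 − x) = 107.8682
(106.905 − 108.905)·x = 107.8682 − 108.905
x = -1.0368 / -2.000 = 0.51840 → 51.84% Ag-107, 48.16% Ag-109.

Ag-107: 51.84%, Ag-109: 48.16%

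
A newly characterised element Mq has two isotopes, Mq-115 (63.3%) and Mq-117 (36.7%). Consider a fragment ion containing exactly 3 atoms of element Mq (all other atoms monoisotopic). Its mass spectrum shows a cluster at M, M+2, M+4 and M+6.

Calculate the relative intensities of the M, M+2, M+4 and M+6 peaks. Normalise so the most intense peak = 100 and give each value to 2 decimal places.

57.49 : 100.00 : 57.98 : 11.20

The 3 Mq atoms are independent, so intensities follow the terms of (0.633 + 0.367)^3.
P(M) = 0.633^3 = 0.253636
P(M+2) = 3 × 0.633^2 × 0.367^1 = 0.441159
P(M+4) = 3 × 0.633^1 × 0.367^2 = 0.255774
P(M+6) = 0.367^3 = 0.049431
The M+2 peak is largest (0.441159); scaling to 100 gives 57.49 : 100.00 : 57.98 : 11.20.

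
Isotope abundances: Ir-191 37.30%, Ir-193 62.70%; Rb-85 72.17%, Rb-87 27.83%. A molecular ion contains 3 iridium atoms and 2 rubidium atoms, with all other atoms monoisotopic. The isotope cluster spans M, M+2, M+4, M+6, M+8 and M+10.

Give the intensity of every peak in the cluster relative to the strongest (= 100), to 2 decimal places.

7.99 : 46.46 : 100.00 : 96.18 : 39.34 : 5.64

Iridium pattern (n=3): 0.05189512 : 0.26170165 : 0.43991135 : 0.24649188
Rubidium pattern (n=2): 0.52085089 : 0.40169822 : 0.07745089
Convolve the two distributions (both contribute in 2-u steps):
  M: 0.05189512×0.52085089 = 0.027030
  M+2: 0.05189512×0.40169822 + 0.26170165×0.52085089 = 0.157154
  M+4: 0.05189512×0.07745089 + 0.26170165×0.40169822 + 0.43991135×0.52085089 = 0.338273
  M+6: 0.26170165×0.07745089 + 0.43991135×0.40169822 + 0.24649188×0.52085089 = 0.325366
  M+8: 0.43991135×0.07745089 + 0.24649188×0.40169822 = 0.133087
  M+10: 0.24649188×0.07745089 = 0.019091
Scale to base peak (0.338273) = 100: 7.99 : 46.46 : 100.00 : 96.18 : 39.34 : 5.64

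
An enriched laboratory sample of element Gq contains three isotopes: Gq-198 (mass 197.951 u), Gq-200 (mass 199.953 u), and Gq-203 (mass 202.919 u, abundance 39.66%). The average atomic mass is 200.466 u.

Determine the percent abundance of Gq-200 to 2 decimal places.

The remaining 60.34% is split between Gq-198 (fraction x) and Gq-200 (fraction 0.6034 − x).
Substituting: 197.951x + 199.953(0.6034 − x) = 119.9883246
(197.951 − 199.953)x = -0.6633156  ⇒  x = 0.33133, y = 0.27207
Gq-198: 33.13%, Gq-200: 27.21%.

27.21%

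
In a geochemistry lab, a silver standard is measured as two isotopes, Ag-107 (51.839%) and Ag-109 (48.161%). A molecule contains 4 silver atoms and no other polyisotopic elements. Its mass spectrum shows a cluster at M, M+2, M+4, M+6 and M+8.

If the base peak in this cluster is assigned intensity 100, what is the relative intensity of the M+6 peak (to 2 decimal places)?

Binomial terms of (0.51839 + 0.48161)^4: M 0.0722, M+2 0.2684, M+4 0.3740, M+6 0.2316, M+8 0.0538 → M+4 is the base peak.
P(M+4) = C(4,2) × 0.51839^2 × 0.48161^2 = 6 × 0.26872819 × 0.23194819 = 0.373986 (base)
P(M+6) = C(4,3) × 0.51839^1 × 0.48161^3 = 4 × 0.51839 × 0.11170857 = 0.231634
Relative intensity = 0.231634 / 0.373986 × 100 = 61.94

61.94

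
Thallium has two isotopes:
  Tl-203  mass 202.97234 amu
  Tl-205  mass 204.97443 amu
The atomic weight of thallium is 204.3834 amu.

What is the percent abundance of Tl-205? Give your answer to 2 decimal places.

Writing the weighted mean with unknown fraction x of Tl-203:
202.97234·x + 204.97443·(1 − x) = 204.3834
(202.97234 − 204.97443)·x = 204.3834 − 204.97443
x = -0.59103 / -2.00209 = 0.29521 → 29.52% Tl-203, 70.48% Tl-205.

70.48%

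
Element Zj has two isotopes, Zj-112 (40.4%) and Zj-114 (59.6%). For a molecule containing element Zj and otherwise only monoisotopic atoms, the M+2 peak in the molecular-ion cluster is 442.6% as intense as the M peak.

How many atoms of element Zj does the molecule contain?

3

The M+2/M ratio from n Zj atoms is n · q/p = n · 0.596/0.404.
n = 4.426 × 0.404/0.596 = 3.00 ≈ 3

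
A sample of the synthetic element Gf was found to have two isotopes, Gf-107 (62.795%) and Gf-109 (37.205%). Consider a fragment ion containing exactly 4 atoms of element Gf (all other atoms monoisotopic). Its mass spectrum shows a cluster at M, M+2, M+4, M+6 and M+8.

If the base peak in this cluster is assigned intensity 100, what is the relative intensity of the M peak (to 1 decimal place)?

42.2

Term probabilities: M 0.1555, M+2 0.3685, M+4 0.3275, M+6 0.1294, M+8 0.0192. Base peak = M+2.
P(M+2) = C(4,1) × 0.62795^3 × 0.37205^1 = 4 × 0.247614 × 0.37205 = 0.368499 (base)
P(M) = C(4,0) × 0.62795^4 × 0.37205^0 = 1 × 0.15548921 × 1.0000 = 0.155489
Relative intensity = 0.155489 / 0.368499 × 100 = 42.2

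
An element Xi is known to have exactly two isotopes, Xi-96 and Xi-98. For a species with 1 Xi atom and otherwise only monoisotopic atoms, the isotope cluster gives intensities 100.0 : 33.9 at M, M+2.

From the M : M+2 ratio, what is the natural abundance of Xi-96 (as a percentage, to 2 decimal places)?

If p is the fraction of Xi that is Xi-96, then I(M+2)/I(M) = [C(1,1)·p^0·(1−p)] / p^1 = 1·(1−p)/p = 33.9/100.0 = 0.3390
(1−p)/p = 0.3390/1 = 0.3390  ⇒  p = 1/(1 + 0.3390) = 0.7468
Xi-96: 74.68%, Xi-98: 25.32%.

74.68%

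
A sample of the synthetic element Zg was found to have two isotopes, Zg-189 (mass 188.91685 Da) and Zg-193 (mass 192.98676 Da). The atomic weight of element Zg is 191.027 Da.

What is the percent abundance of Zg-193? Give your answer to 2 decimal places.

51.85%

With x = fraction of Zg-189 (so Zg-193 is 1 − x):
188.91685·x + 192.98676·(1 − x) = 191.027
(188.91685 − 192.98676)·x = 191.027 − 192.98676
x = -1.95976 / -4.06991 = 0.48152 → 48.15% Zg-189, 51.85% Zg-193.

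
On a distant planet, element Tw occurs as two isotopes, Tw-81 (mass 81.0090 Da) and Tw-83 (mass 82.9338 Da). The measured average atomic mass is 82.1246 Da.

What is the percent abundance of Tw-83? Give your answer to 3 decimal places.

57.959%

Let x be the fractional abundance of Tw-81; then Tw-83 has abundance 1 − x.
81.0090·x + 82.9338·(1 − x) = 82.1246
(81.0090 − 82.9338)·x = 82.1246 − 82.9338
x = -0.8092 / -1.9248 = 0.42041 → 42.041% Tw-81, 57.959% Tw-83.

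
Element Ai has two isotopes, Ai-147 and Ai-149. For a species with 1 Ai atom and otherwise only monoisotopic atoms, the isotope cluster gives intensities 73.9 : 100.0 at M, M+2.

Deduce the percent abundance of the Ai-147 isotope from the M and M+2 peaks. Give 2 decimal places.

Let p = fractional abundance of Ai-147. I(M+2)/I(M) = [C(1,1)·p^0·(1−p)] / p^1 = 1·(1−p)/p = 100.0/73.9 = 1.3532
(1−p)/p = 1.3532/1 = 1.3532  ⇒  p = 1/(1 + 1.3532) = 0.4250
Ai-147: 42.50%, Ai-149: 57.50%.

42.50%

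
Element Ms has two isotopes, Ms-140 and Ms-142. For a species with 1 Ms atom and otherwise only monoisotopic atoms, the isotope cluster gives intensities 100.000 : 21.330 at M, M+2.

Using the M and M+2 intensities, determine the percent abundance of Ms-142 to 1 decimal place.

Write p for the Ms-140 fraction. I(M+2)/I(M) = [C(1,1)·p^0·(1−p)] / p^1 = 1·(1−p)/p = 21.330/100.000 = 0.2133
(1−p)/p = 0.2133/1 = 0.2133  ⇒  p = 1/(1 + 0.2133) = 0.8242
Ms-140: 82.4%, Ms-142: 17.6%.

17.6%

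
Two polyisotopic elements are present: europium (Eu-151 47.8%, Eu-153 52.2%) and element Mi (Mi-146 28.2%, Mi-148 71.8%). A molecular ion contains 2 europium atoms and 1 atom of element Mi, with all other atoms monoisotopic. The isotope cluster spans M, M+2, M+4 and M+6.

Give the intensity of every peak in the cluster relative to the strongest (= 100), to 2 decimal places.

14.81 : 70.04 : 100.00 : 44.96

Europium pattern (n=2): 0.228484 : 0.499032 : 0.272484
Element Mi pattern (n=1): 0.2820 : 0.7180
Convolve the two distributions (both contribute in 2-u steps):
  M: 0.228484×0.2820 = 0.064432
  M+2: 0.228484×0.7180 + 0.499032×0.2820 = 0.304779
  M+4: 0.499032×0.7180 + 0.272484×0.2820 = 0.435145
  M+6: 0.272484×0.7180 = 0.195644
Scale to base peak (0.435145) = 100: 14.81 : 70.04 : 100.00 : 44.96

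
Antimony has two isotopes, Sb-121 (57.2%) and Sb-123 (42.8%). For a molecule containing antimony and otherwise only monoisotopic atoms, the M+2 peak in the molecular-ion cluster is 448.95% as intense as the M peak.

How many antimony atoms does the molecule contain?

6

For n independent Sb atoms, I(M+2)/I(M) = n · (abundance Sb-123) / (abundance Sb-121) = n · 0.428/0.572.
n = 4.4895 × 0.572/0.428 = 6.00 ≈ 6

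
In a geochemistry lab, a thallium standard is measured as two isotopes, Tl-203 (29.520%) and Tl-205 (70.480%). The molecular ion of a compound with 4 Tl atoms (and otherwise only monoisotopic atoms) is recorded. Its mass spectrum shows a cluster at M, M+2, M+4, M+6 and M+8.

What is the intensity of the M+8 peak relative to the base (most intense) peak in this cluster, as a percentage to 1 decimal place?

(0.29520 + 0.70480)^4 gives M 0.0076, M+2 0.0725, M+4 0.2597, M+6 0.4134, M+8 0.2468; the largest is M+6.
P(M+6) = C(4,3) × 0.29520^1 × 0.70480^3 = 4 × 0.2952 × 0.35010449 = 0.413403 (base)
P(M+8) = C(4,4) × 0.29520^0 × 0.70480^4 = 1 × 1.0000 × 0.24675365 = 0.246754
Relative intensity = 0.246754 / 0.413403 × 100 = 59.7

59.7%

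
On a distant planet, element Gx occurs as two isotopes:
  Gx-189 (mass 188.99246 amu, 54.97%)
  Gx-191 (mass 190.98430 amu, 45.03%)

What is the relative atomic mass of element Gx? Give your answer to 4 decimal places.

189.8894 amu

The abundance-weighted mean is 0.5497 × 188.99246 + 0.4503 × 190.98430
= 103.889155 + 86.000230 = 189.889385 amu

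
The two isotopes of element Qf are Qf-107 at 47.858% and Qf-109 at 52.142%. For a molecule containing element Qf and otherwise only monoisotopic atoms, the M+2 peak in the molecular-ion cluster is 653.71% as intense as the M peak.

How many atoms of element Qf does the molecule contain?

6

The M+2/M ratio from n Qf atoms is n · q/p = n · 0.52142/0.47858.
n = 6.5371 × 0.47858/0.52142 = 6.00 ≈ 6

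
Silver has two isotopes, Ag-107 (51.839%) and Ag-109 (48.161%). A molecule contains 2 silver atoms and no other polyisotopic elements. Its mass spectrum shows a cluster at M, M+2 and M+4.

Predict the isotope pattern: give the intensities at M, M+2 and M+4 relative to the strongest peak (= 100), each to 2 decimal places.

Expanding (0.51839 + 0.48161)^2:
P(M) = 0.51839^2 = 0.268728
P(M+2) = 2 × 0.51839^1 × 0.48161^1 = 0.499324
P(M+4) = 0.48161^2 = 0.231948
The M+2 peak is largest (0.499324); scaling to 100 gives 53.82 : 100.00 : 46.45.

53.82 : 100.00 : 46.45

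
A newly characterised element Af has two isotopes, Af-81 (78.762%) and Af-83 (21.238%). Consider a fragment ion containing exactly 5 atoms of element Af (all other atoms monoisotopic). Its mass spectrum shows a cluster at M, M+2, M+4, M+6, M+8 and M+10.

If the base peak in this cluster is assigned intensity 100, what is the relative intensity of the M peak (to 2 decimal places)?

74.17

(0.78762 + 0.21238)^5 gives M 0.3031, M+2 0.4086, M+4 0.2204, M+6 0.0594, M+8 0.0080, M+10 0.0004; the largest is M+2.
P(M+2) = C(5,1) × 0.78762^4 × 0.21238^1 = 5 × 0.38482825 × 0.21238 = 0.408649 (base)
P(M) = C(5,0) × 0.78762^5 × 0.21238^0 = 1 × 0.30309842 × 1.0000 = 0.303098
Relative intensity = 0.303098 / 0.408649 × 100 = 74.17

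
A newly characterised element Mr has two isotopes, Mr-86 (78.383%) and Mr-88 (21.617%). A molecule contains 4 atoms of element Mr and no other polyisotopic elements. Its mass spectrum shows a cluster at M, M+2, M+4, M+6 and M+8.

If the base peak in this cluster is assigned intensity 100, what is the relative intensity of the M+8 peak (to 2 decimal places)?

0.52

Binomial terms of (0.78383 + 0.21617)^4: M 0.3775, M+2 0.4164, M+4 0.1723, M+6 0.0317, M+8 0.0022 → M+2 is the base peak.
P(M+2) = C(4,1) × 0.78383^3 × 0.21617^1 = 4 × 0.4815769 × 0.21617 = 0.416410 (base)
P(M+8) = C(4,4) × 0.78383^0 × 0.21617^4 = 1 × 1.0000 × 0.00218364 = 0.002184
Relative intensity = 0.002184 / 0.416410 × 100 = 0.52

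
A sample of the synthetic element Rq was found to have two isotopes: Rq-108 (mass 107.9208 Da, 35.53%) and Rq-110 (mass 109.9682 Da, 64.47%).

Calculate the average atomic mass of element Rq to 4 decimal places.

Average mass = Σ (abundance × isotope mass) = 0.3553 × 107.9208 + 0.6447 × 109.9682
= 38.34426 + 70.89650 = 109.24076 Da

109.2408 Da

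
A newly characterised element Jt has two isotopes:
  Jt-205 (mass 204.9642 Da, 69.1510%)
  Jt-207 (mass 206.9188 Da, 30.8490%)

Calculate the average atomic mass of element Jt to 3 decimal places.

205.567 Da

The abundance-weighted mean is 0.691510 × 204.9642 + 0.308490 × 206.9188
= 141.73479 + 63.83238 = 205.56717 Da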